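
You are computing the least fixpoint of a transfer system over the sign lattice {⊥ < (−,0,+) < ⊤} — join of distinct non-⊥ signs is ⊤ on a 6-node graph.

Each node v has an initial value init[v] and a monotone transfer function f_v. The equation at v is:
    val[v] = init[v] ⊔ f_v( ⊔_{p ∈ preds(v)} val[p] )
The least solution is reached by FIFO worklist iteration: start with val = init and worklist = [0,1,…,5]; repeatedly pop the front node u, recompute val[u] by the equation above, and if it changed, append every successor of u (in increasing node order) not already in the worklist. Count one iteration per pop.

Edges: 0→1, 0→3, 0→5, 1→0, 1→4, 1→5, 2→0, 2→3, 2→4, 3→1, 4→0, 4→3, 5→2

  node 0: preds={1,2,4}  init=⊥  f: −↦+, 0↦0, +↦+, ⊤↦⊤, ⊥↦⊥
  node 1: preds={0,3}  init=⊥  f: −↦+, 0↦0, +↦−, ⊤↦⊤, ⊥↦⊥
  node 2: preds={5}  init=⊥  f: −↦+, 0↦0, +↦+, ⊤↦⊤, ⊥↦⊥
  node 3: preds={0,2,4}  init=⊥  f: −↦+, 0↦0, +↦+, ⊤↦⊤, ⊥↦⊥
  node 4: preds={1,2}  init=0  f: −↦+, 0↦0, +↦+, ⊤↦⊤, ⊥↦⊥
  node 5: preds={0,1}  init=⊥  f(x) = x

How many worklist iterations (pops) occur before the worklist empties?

12

Iteration log — 12 steps:
  step 1. node 0  ⊔preds=0  new=0  old=⊥  +wl: 
  step 2. node 1  ⊔preds=0  new=0  old=⊥  +wl: 0
  step 3. node 2  ⊔preds=⊥  new=⊥  stable
  step 4. node 3  ⊔preds=0  new=0  old=⊥  +wl: 1
  step 5. node 4  ⊔preds=0  new=0  stable
  step 6. node 5  ⊔preds=0  new=0  old=⊥  +wl: 2
  step 7. node 0  ⊔preds=0  new=0  stable
  step 8. node 1  ⊔preds=0  new=0  stable
  step 9. node 2  ⊔preds=0  new=0  old=⊥  +wl: 0,3,4
  step 10. node 0  ⊔preds=0  new=0  stable
  step 11. node 3  ⊔preds=0  new=0  stable
  step 12. node 4  ⊔preds=0  new=0  stable

Least fixpoint reached:
  node 0: 0
  node 1: 0
  node 2: 0
  node 3: 0
  node 4: 0
  node 5: 0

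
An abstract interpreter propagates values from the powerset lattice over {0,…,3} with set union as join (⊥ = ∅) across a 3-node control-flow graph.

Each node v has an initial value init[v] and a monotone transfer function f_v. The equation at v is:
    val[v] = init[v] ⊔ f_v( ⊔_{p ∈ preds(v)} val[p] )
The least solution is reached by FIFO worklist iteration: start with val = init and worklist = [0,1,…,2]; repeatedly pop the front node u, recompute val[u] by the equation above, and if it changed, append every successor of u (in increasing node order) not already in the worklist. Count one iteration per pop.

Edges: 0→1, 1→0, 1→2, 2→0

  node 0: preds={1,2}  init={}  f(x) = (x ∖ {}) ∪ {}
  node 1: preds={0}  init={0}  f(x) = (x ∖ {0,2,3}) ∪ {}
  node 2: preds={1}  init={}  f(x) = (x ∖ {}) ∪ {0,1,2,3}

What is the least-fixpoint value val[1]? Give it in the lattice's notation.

Iteration log — 7 steps:
  step 1. node 0  ⊔preds={0}  new={0}  old={}  +wl: 
  step 2. node 1  ⊔preds={0}  new={0}  stable
  step 3. node 2  ⊔preds={0}  new={0,1,2,3}  old={}  +wl: 0
  step 4. node 0  ⊔preds={0,1,2,3}  new={0,1,2,3}  old={0}  +wl: 1
  step 5. node 1  ⊔preds={0,1,2,3}  new={0,1}  old={0}  +wl: 0,2
  step 6. node 0  ⊔preds={0,1,2,3}  new={0,1,2,3}  stable
  step 7. node 2  ⊔preds={0,1}  new={0,1,2,3}  stable

Least fixpoint reached:
  node 0: {0,1,2,3}
  node 1: {0,1}
  node 2: {0,1,2,3}

{0,1}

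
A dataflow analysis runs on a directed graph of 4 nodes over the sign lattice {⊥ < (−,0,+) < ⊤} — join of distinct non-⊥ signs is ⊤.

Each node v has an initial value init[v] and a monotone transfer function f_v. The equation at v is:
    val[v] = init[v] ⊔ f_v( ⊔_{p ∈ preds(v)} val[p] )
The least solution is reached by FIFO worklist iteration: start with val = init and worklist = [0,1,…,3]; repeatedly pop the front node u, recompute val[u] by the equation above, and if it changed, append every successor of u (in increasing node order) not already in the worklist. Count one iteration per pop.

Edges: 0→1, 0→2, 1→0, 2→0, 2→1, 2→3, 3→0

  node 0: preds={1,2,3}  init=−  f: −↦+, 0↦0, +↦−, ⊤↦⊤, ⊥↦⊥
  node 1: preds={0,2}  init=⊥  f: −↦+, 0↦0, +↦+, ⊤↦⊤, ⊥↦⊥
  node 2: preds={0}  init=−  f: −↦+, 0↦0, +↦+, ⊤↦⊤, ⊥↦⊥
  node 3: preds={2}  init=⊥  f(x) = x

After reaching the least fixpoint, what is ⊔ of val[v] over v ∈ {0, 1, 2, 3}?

Iteration log — 6 steps:
  step 1. node 0  ⊔preds=−  new=⊤  old=−  +wl: 
  step 2. node 1  ⊔preds=⊤  new=⊤  old=⊥  +wl: 0
  step 3. node 2  ⊔preds=⊤  new=⊤  old=−  +wl: 1
  step 4. node 3  ⊔preds=⊤  new=⊤  old=⊥  +wl: 
  step 5. node 0  ⊔preds=⊤  new=⊤  stable
  step 6. node 1  ⊔preds=⊤  new=⊤  stable

Least fixpoint reached:
  node 0: ⊤
  node 1: ⊤
  node 2: ⊤
  node 3: ⊤

⊤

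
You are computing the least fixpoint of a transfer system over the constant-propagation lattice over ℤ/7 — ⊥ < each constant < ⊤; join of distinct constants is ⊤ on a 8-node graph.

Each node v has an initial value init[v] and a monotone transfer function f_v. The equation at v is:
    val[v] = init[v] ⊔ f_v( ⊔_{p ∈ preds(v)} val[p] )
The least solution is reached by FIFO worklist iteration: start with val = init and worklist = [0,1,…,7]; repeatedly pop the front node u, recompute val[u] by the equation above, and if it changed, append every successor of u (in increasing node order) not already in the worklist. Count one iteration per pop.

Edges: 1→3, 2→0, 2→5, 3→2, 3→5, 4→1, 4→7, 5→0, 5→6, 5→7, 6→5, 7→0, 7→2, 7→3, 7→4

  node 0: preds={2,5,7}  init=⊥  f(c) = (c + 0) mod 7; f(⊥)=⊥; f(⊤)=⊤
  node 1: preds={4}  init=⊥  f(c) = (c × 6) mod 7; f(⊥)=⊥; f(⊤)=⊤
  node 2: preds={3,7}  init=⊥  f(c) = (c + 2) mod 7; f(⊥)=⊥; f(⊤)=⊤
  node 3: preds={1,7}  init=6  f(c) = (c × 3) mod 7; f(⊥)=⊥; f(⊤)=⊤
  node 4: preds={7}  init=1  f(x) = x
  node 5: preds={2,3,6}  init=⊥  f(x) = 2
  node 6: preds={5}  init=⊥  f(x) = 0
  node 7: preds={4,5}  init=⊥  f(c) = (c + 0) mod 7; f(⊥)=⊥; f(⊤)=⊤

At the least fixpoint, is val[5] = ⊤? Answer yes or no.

no

Iteration log — 17 steps:
  step 1. node 0  ⊔preds=⊥  new=⊥  stable
  step 2. node 1  ⊔preds=1  new=6  old=⊥  +wl: 
  step 3. node 2  ⊔preds=6  new=1  old=⊥  +wl: 0
  step 4. node 3  ⊔preds=6  new=⊤  old=6  +wl: 2
  step 5. node 4  ⊔preds=⊥  new=1  stable
  step 6. node 5  ⊔preds=⊤  new=2  old=⊥  +wl: 
  step 7. node 6  ⊔preds=2  new=0  old=⊥  +wl: 5
  step 8. node 7  ⊔preds=⊤  new=⊤  old=⊥  +wl: 3,4
  step 9. node 0  ⊔preds=⊤  new=⊤  old=⊥  +wl: 
  step 10. node 2  ⊔preds=⊤  new=⊤  old=1  +wl: 0
  step 11. node 5  ⊔preds=⊤  new=2  stable
  step 12. node 3  ⊔preds=⊤  new=⊤  stable
  step 13. node 4  ⊔preds=⊤  new=⊤  old=1  +wl: 1,7
  step 14. node 0  ⊔preds=⊤  new=⊤  stable
  step 15. node 1  ⊔preds=⊤  new=⊤  old=6  +wl: 3
  step 16. node 7  ⊔preds=⊤  new=⊤  stable
  step 17. node 3  ⊔preds=⊤  new=⊤  stable

Least fixpoint reached:
  node 0: ⊤
  node 1: ⊤
  node 2: ⊤
  node 3: ⊤
  node 4: ⊤
  node 5: 2
  node 6: 0
  node 7: ⊤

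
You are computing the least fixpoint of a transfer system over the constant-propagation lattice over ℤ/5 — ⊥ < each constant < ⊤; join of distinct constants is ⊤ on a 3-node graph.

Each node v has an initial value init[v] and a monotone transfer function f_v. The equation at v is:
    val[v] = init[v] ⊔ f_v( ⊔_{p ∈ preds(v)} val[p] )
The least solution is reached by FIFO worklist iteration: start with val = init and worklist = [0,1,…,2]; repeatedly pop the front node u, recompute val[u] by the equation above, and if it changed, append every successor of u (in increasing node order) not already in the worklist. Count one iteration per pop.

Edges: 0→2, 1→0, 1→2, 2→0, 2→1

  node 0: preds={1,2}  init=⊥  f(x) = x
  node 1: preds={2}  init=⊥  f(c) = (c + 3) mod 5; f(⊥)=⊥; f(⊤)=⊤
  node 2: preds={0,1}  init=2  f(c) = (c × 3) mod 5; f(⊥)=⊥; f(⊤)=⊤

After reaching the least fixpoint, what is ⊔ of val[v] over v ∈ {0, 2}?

⊤

Trace (7 dequeues):
  [1] u=0 | in 2 | out 2 | prev ⊥ | push {}
  [2] u=1 | in 2 | out 0 | prev ⊥ | push {0}
  [3] u=2 | in ⊤ | out ⊤ | prev 2 | push {1}
  [4] u=0 | in ⊤ | out ⊤ | prev 2 | push {2}
  [5] u=1 | in ⊤ | out ⊤ | prev 0 | push {0}
  [6] u=2 | in ⊤ | out ⊤ | ==
  [7] u=0 | in ⊤ | out ⊤ | ==

Converged values:
  [0] ⊤
  [1] ⊤
  [2] ⊤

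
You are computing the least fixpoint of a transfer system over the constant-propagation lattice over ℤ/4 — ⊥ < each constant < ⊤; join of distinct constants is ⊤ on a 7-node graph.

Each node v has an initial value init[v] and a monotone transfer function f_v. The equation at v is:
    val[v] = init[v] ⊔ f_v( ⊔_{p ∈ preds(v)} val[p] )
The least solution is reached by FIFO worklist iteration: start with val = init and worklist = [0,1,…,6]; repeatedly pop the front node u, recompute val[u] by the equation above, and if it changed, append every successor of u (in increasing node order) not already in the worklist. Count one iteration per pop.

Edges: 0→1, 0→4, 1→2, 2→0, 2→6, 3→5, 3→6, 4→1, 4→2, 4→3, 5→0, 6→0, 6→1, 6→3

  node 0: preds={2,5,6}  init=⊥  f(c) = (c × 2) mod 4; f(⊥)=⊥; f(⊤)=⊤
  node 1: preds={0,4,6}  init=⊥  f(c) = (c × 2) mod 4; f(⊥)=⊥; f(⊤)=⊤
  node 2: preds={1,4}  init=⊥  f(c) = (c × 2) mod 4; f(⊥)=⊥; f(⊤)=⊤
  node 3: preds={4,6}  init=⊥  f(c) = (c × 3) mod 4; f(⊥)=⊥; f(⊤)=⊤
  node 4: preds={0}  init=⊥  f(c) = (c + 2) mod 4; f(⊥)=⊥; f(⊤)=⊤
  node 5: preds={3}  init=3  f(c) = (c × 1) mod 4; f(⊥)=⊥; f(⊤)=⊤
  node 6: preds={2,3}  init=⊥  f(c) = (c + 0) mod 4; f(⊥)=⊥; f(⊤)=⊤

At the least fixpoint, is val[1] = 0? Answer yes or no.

no

Iteration log — 21 steps:
  step 1. node 0  ⊔preds=3  new=2  old=⊥  +wl: 
  step 2. node 1  ⊔preds=2  new=0  old=⊥  +wl: 
  step 3. node 2  ⊔preds=0  new=0  old=⊥  +wl: 0
  step 4. node 3  ⊔preds=⊥  new=⊥  stable
  step 5. node 4  ⊔preds=2  new=0  old=⊥  +wl: 1,2,3
  step 6. node 5  ⊔preds=⊥  new=3  stable
  step 7. node 6  ⊔preds=0  new=0  old=⊥  +wl: 
  step 8. node 0  ⊔preds=⊤  new=⊤  old=2  +wl: 4
  step 9. node 1  ⊔preds=⊤  new=⊤  old=0  +wl: 
  step 10. node 2  ⊔preds=⊤  new=⊤  old=0  +wl: 0,6
  step 11. node 3  ⊔preds=0  new=0  old=⊥  +wl: 5
  step 12. node 4  ⊔preds=⊤  new=⊤  old=0  +wl: 1,2,3
  step 13. node 0  ⊔preds=⊤  new=⊤  stable
  step 14. node 6  ⊔preds=⊤  new=⊤  old=0  +wl: 0
  step 15. node 5  ⊔preds=0  new=⊤  old=3  +wl: 
  step 16. node 1  ⊔preds=⊤  new=⊤  stable
  step 17. node 2  ⊔preds=⊤  new=⊤  stable
  step 18. node 3  ⊔preds=⊤  new=⊤  old=0  +wl: 5,6
  step 19. node 0  ⊔preds=⊤  new=⊤  stable
  step 20. node 5  ⊔preds=⊤  new=⊤  stable
  step 21. node 6  ⊔preds=⊤  new=⊤  stable

Least fixpoint reached:
  node 0: ⊤
  node 1: ⊤
  node 2: ⊤
  node 3: ⊤
  node 4: ⊤
  node 5: ⊤
  node 6: ⊤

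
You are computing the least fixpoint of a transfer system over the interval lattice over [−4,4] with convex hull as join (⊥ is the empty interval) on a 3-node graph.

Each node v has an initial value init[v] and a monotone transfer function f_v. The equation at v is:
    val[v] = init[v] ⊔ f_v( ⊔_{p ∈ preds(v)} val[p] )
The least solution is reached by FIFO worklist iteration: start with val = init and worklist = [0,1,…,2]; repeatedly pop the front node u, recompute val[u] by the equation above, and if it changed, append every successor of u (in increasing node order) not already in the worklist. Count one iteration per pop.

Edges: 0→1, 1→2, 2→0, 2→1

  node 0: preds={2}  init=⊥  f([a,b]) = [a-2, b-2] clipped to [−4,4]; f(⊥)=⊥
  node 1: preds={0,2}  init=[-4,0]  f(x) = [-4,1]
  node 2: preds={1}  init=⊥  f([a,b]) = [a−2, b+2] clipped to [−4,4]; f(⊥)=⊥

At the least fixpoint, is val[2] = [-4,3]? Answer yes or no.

yes

Iteration log — 5 steps:
  step 1. node 0  ⊔preds=⊥  new=⊥  stable
  step 2. node 1  ⊔preds=⊥  new=[-4,1]  old=[-4,0]  +wl: 
  step 3. node 2  ⊔preds=[-4,1]  new=[-4,3]  old=⊥  +wl: 0,1
  step 4. node 0  ⊔preds=[-4,3]  new=[-4,1]  old=⊥  +wl: 
  step 5. node 1  ⊔preds=[-4,3]  new=[-4,1]  stable

Least fixpoint reached:
  node 0: [-4,1]
  node 1: [-4,1]
  node 2: [-4,3]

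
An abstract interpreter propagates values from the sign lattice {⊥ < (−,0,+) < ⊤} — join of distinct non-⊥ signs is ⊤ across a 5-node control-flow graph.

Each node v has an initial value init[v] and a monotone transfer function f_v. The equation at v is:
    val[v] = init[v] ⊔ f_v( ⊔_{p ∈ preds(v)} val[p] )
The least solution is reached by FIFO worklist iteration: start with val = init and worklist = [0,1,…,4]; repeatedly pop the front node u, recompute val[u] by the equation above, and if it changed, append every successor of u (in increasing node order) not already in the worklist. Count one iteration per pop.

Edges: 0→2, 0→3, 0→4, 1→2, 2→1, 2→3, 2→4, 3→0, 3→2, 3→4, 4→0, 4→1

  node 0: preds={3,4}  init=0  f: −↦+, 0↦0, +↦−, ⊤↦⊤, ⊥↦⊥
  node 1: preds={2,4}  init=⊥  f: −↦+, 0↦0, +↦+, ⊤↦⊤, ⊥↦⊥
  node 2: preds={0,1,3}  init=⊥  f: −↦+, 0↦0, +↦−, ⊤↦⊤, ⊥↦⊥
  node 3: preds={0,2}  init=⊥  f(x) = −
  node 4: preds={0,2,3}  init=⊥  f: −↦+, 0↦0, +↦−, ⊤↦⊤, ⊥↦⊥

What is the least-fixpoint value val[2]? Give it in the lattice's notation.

⊤

Worklist (11 pops):
  #1 pop 0: in=⊥ → 0 (no change)
  #2 pop 1: in=⊥ → ⊥ (no change)
  #3 pop 2: in=0 → 0 (was ⊥); enqueue [1]
  #4 pop 3: in=0 → − (was ⊥); enqueue [0,2]
  #5 pop 4: in=⊤ → ⊤ (was ⊥); enqueue []
  #6 pop 1: in=⊤ → ⊤ (was ⊥); enqueue []
  #7 pop 0: in=⊤ → ⊤ (was 0); enqueue [3,4]
  #8 pop 2: in=⊤ → ⊤ (was 0); enqueue [1]
  #9 pop 3: in=⊤ → − (no change)
  #10 pop 4: in=⊤ → ⊤ (no change)
  #11 pop 1: in=⊤ → ⊤ (no change)

Fixpoint:
  val[0] = ⊤
  val[1] = ⊤
  val[2] = ⊤
  val[3] = −
  val[4] = ⊤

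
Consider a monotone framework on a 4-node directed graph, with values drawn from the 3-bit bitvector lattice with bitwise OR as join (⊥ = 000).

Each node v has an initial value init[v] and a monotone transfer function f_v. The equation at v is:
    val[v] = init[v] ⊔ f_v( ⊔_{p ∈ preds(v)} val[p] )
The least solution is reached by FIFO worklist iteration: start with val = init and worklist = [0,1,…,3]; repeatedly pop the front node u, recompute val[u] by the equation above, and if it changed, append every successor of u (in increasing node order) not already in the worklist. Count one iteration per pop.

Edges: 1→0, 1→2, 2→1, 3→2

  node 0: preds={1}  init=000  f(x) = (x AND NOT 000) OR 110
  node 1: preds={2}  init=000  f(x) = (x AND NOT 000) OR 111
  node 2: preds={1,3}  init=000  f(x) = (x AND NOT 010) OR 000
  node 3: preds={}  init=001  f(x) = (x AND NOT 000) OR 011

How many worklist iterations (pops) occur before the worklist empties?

Worklist (7 pops):
  #1 pop 0: in=000 → 110 (was 000); enqueue []
  #2 pop 1: in=000 → 111 (was 000); enqueue [0]
  #3 pop 2: in=111 → 101 (was 000); enqueue [1]
  #4 pop 3: in=000 → 011 (was 001); enqueue [2]
  #5 pop 0: in=111 → 111 (was 110); enqueue []
  #6 pop 1: in=101 → 111 (no change)
  #7 pop 2: in=111 → 101 (no change)

Fixpoint:
  val[0] = 111
  val[1] = 111
  val[2] = 101
  val[3] = 011

7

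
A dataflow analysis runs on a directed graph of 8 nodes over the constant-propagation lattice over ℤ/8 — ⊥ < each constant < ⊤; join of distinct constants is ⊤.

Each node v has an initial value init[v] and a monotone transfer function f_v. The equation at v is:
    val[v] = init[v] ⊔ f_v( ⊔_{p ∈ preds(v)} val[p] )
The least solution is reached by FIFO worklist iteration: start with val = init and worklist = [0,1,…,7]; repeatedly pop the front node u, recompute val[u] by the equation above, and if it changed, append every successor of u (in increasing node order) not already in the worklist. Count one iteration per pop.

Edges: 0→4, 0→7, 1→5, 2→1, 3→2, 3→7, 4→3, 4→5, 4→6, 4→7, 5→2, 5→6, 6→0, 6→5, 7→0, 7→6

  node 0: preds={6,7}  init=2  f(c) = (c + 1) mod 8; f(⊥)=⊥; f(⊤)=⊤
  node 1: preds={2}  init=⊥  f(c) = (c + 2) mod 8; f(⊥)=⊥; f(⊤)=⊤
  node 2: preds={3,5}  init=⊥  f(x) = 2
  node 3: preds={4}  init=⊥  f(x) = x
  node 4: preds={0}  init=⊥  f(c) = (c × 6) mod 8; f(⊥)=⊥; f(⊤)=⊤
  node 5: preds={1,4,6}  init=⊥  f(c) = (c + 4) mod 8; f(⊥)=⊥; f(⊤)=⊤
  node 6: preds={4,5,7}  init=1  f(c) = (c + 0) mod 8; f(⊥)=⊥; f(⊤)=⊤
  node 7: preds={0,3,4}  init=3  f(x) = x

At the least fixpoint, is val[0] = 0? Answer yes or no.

Worklist (15 pops):
  #1 pop 0: in=⊤ → ⊤ (was 2); enqueue []
  #2 pop 1: in=⊥ → ⊥ (no change)
  #3 pop 2: in=⊥ → 2 (was ⊥); enqueue [1]
  #4 pop 3: in=⊥ → ⊥ (no change)
  #5 pop 4: in=⊤ → ⊤ (was ⊥); enqueue [3]
  #6 pop 5: in=⊤ → ⊤ (was ⊥); enqueue [2]
  #7 pop 6: in=⊤ → ⊤ (was 1); enqueue [0,5]
  #8 pop 7: in=⊤ → ⊤ (was 3); enqueue [6]
  #9 pop 1: in=2 → 4 (was ⊥); enqueue []
  #10 pop 3: in=⊤ → ⊤ (was ⊥); enqueue [7]
  #11 pop 2: in=⊤ → 2 (no change)
  #12 pop 0: in=⊤ → ⊤ (no change)
  #13 pop 5: in=⊤ → ⊤ (no change)
  #14 pop 6: in=⊤ → ⊤ (no change)
  #15 pop 7: in=⊤ → ⊤ (no change)

Fixpoint:
  val[0] = ⊤
  val[1] = 4
  val[2] = 2
  val[3] = ⊤
  val[4] = ⊤
  val[5] = ⊤
  val[6] = ⊤
  val[7] = ⊤

no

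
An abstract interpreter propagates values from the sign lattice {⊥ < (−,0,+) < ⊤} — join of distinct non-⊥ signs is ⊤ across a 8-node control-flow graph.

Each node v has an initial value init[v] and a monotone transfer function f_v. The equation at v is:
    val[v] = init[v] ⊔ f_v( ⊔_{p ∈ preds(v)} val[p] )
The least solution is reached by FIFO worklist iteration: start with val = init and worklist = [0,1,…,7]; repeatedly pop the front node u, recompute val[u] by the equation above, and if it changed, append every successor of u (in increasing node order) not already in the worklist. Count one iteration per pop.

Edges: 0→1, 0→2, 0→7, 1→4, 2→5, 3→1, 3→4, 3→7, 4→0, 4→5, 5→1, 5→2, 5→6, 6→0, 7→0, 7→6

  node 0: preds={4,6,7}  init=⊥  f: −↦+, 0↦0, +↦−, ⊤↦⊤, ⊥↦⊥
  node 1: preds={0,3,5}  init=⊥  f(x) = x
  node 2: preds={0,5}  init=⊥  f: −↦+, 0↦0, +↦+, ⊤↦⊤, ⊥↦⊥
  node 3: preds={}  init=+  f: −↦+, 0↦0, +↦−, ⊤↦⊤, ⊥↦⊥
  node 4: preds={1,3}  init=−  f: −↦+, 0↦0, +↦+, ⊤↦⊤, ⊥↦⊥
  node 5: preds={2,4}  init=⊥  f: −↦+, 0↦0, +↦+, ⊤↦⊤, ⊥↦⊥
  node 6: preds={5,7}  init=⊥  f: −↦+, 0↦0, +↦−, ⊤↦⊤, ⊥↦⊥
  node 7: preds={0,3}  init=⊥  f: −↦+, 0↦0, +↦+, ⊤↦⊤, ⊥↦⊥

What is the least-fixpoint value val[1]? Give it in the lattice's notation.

⊤

Iteration log — 17 steps:
  step 1. node 0  ⊔preds=−  new=+  old=⊥  +wl: 
  step 2. node 1  ⊔preds=+  new=+  old=⊥  +wl: 
  step 3. node 2  ⊔preds=+  new=+  old=⊥  +wl: 
  step 4. node 3  ⊔preds=⊥  new=+  stable
  step 5. node 4  ⊔preds=+  new=⊤  old=−  +wl: 0
  step 6. node 5  ⊔preds=⊤  new=⊤  old=⊥  +wl: 1,2
  step 7. node 6  ⊔preds=⊤  new=⊤  old=⊥  +wl: 
  step 8. node 7  ⊔preds=+  new=+  old=⊥  +wl: 6
  step 9. node 0  ⊔preds=⊤  new=⊤  old=+  +wl: 7
  step 10. node 1  ⊔preds=⊤  new=⊤  old=+  +wl: 4
  step 11. node 2  ⊔preds=⊤  new=⊤  old=+  +wl: 5
  step 12. node 6  ⊔preds=⊤  new=⊤  stable
  step 13. node 7  ⊔preds=⊤  new=⊤  old=+  +wl: 0,6
  step 14. node 4  ⊔preds=⊤  new=⊤  stable
  step 15. node 5  ⊔preds=⊤  new=⊤  stable
  step 16. node 0  ⊔preds=⊤  new=⊤  stable
  step 17. node 6  ⊔preds=⊤  new=⊤  stable

Least fixpoint reached:
  node 0: ⊤
  node 1: ⊤
  node 2: ⊤
  node 3: +
  node 4: ⊤
  node 5: ⊤
  node 6: ⊤
  node 7: ⊤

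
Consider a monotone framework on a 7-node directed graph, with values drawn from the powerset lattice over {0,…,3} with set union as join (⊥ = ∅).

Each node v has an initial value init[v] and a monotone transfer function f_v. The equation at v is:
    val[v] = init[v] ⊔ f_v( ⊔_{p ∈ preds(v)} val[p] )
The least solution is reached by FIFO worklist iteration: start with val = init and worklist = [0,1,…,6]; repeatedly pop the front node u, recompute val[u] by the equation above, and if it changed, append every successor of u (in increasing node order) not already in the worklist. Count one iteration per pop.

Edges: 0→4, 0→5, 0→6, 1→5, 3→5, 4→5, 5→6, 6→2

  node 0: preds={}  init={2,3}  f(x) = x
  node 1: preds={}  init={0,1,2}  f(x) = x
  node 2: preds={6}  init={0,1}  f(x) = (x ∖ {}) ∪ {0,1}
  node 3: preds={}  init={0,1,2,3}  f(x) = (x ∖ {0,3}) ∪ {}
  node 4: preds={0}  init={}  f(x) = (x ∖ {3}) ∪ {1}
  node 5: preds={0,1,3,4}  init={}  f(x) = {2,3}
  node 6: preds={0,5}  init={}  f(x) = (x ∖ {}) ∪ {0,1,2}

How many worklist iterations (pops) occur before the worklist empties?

Worklist (8 pops):
  #1 pop 0: in={} → {2,3} (no change)
  #2 pop 1: in={} → {0,1,2} (no change)
  #3 pop 2: in={} → {0,1} (no change)
  #4 pop 3: in={} → {0,1,2,3} (no change)
  #5 pop 4: in={2,3} → {1,2} (was {}); enqueue []
  #6 pop 5: in={0,1,2,3} → {2,3} (was {}); enqueue []
  #7 pop 6: in={2,3} → {0,1,2,3} (was {}); enqueue [2]
  #8 pop 2: in={0,1,2,3} → {0,1,2,3} (was {0,1}); enqueue []

Fixpoint:
  val[0] = {2,3}
  val[1] = {0,1,2}
  val[2] = {0,1,2,3}
  val[3] = {0,1,2,3}
  val[4] = {1,2}
  val[5] = {2,3}
  val[6] = {0,1,2,3}

8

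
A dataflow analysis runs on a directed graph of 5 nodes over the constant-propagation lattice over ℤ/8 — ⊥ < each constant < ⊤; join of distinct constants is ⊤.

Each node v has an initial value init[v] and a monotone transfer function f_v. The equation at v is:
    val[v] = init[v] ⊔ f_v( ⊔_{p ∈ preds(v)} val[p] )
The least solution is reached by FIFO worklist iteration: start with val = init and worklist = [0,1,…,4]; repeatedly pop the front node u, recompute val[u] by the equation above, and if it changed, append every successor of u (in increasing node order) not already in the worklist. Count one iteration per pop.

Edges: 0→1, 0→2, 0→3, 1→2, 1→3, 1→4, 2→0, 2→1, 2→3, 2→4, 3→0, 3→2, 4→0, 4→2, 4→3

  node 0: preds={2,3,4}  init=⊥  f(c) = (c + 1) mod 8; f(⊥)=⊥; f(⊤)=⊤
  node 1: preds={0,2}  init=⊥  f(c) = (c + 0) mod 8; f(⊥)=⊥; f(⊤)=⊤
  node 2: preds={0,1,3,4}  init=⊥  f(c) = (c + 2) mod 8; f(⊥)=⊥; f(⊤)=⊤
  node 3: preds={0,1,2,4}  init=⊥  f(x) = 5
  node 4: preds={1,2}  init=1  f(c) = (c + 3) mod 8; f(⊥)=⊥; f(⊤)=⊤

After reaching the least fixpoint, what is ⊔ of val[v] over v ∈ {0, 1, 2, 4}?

⊤

Iteration log — 10 steps:
  step 1. node 0  ⊔preds=1  new=2  old=⊥  +wl: 
  step 2. node 1  ⊔preds=2  new=2  old=⊥  +wl: 
  step 3. node 2  ⊔preds=⊤  new=⊤  old=⊥  +wl: 0,1
  step 4. node 3  ⊔preds=⊤  new=5  old=⊥  +wl: 2
  step 5. node 4  ⊔preds=⊤  new=⊤  old=1  +wl: 3
  step 6. node 0  ⊔preds=⊤  new=⊤  old=2  +wl: 
  step 7. node 1  ⊔preds=⊤  new=⊤  old=2  +wl: 4
  step 8. node 2  ⊔preds=⊤  new=⊤  stable
  step 9. node 3  ⊔preds=⊤  new=5  stable
  step 10. node 4  ⊔preds=⊤  new=⊤  stable

Least fixpoint reached:
  node 0: ⊤
  node 1: ⊤
  node 2: ⊤
  node 3: 5
  node 4: ⊤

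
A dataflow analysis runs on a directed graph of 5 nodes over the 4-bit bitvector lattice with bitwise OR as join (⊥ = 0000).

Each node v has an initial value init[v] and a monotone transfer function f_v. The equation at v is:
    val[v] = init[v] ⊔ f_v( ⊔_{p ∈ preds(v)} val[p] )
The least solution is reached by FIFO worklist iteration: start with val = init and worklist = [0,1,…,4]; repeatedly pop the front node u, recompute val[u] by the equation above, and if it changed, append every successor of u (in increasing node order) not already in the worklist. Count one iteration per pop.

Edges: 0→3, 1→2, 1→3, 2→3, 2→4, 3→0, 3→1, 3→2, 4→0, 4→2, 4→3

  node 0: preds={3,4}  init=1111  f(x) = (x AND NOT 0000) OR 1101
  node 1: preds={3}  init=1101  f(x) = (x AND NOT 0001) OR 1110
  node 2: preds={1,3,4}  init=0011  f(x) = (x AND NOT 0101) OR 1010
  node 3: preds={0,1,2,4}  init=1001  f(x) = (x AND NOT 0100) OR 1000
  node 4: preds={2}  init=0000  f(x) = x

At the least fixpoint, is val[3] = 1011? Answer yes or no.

yes

Iteration log — 9 steps:
  step 1. node 0  ⊔preds=1001  new=1111  stable
  step 2. node 1  ⊔preds=1001  new=1111  old=1101  +wl: 
  step 3. node 2  ⊔preds=1111  new=1011  old=0011  +wl: 
  step 4. node 3  ⊔preds=1111  new=1011  old=1001  +wl: 0,1,2
  step 5. node 4  ⊔preds=1011  new=1011  old=0000  +wl: 3
  step 6. node 0  ⊔preds=1011  new=1111  stable
  step 7. node 1  ⊔preds=1011  new=1111  stable
  step 8. node 2  ⊔preds=1111  new=1011  stable
  step 9. node 3  ⊔preds=1111  new=1011  stable

Least fixpoint reached:
  node 0: 1111
  node 1: 1111
  node 2: 1011
  node 3: 1011
  node 4: 1011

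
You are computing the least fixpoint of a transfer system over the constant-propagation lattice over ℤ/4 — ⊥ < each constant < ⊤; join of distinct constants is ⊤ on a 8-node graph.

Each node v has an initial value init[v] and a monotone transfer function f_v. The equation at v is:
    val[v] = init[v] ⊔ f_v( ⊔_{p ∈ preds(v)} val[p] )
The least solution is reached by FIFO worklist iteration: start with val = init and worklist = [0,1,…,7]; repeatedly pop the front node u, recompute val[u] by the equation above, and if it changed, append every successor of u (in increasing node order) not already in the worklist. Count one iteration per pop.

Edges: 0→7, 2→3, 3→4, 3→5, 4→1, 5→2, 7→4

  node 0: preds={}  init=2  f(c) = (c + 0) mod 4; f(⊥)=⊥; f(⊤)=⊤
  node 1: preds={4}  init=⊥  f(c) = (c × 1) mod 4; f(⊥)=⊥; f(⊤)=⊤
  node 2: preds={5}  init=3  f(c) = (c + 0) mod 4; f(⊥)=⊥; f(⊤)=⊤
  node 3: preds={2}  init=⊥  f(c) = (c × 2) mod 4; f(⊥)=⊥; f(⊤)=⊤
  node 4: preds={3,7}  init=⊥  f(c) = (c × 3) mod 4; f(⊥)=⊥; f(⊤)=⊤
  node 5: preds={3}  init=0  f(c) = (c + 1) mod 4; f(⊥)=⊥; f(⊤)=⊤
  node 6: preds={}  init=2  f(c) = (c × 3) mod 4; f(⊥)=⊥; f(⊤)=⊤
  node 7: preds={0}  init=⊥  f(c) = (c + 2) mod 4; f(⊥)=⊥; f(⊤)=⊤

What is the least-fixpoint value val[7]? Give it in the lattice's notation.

0

Worklist (11 pops):
  #1 pop 0: in=⊥ → 2 (no change)
  #2 pop 1: in=⊥ → ⊥ (no change)
  #3 pop 2: in=0 → ⊤ (was 3); enqueue []
  #4 pop 3: in=⊤ → ⊤ (was ⊥); enqueue []
  #5 pop 4: in=⊤ → ⊤ (was ⊥); enqueue [1]
  #6 pop 5: in=⊤ → ⊤ (was 0); enqueue [2]
  #7 pop 6: in=⊥ → 2 (no change)
  #8 pop 7: in=2 → 0 (was ⊥); enqueue [4]
  #9 pop 1: in=⊤ → ⊤ (was ⊥); enqueue []
  #10 pop 2: in=⊤ → ⊤ (no change)
  #11 pop 4: in=⊤ → ⊤ (no change)

Fixpoint:
  val[0] = 2
  val[1] = ⊤
  val[2] = ⊤
  val[3] = ⊤
  val[4] = ⊤
  val[5] = ⊤
  val[6] = 2
  val[7] = 0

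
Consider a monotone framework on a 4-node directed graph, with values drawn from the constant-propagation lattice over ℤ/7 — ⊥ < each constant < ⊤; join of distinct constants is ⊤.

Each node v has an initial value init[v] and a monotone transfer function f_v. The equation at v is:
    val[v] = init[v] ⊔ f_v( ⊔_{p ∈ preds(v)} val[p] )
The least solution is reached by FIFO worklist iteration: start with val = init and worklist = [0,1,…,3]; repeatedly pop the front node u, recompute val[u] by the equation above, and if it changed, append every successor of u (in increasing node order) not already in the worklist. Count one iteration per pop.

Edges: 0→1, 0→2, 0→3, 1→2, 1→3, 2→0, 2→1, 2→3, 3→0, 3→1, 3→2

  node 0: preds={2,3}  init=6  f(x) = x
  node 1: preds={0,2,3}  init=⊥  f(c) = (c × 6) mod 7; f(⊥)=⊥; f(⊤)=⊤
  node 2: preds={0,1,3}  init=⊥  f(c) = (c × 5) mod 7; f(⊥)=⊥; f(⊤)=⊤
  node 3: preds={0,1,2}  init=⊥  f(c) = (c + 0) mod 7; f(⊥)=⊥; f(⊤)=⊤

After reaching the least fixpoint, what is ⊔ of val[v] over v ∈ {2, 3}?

⊤

Worklist (8 pops):
  #1 pop 0: in=⊥ → 6 (no change)
  #2 pop 1: in=6 → 1 (was ⊥); enqueue []
  #3 pop 2: in=⊤ → ⊤ (was ⊥); enqueue [0,1]
  #4 pop 3: in=⊤ → ⊤ (was ⊥); enqueue [2]
  #5 pop 0: in=⊤ → ⊤ (was 6); enqueue [3]
  #6 pop 1: in=⊤ → ⊤ (was 1); enqueue []
  #7 pop 2: in=⊤ → ⊤ (no change)
  #8 pop 3: in=⊤ → ⊤ (no change)

Fixpoint:
  val[0] = ⊤
  val[1] = ⊤
  val[2] = ⊤
  val[3] = ⊤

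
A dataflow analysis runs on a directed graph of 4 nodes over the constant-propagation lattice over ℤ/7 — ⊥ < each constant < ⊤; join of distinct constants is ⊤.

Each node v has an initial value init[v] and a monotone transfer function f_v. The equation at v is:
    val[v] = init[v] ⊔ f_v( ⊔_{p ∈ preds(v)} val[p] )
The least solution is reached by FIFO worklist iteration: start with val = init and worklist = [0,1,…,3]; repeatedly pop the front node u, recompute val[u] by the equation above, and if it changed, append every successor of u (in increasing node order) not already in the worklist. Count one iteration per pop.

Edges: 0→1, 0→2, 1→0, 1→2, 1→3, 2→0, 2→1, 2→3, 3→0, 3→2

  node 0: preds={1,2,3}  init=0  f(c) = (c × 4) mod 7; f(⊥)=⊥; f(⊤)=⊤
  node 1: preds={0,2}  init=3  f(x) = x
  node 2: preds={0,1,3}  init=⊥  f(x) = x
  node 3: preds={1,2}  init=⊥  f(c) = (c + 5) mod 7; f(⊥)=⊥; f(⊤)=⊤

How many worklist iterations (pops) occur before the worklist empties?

Iteration log — 7 steps:
  step 1. node 0  ⊔preds=3  new=⊤  old=0  +wl: 
  step 2. node 1  ⊔preds=⊤  new=⊤  old=3  +wl: 0
  step 3. node 2  ⊔preds=⊤  new=⊤  old=⊥  +wl: 1
  step 4. node 3  ⊔preds=⊤  new=⊤  old=⊥  +wl: 2
  step 5. node 0  ⊔preds=⊤  new=⊤  stable
  step 6. node 1  ⊔preds=⊤  new=⊤  stable
  step 7. node 2  ⊔preds=⊤  new=⊤  stable

Least fixpoint reached:
  node 0: ⊤
  node 1: ⊤
  node 2: ⊤
  node 3: ⊤

7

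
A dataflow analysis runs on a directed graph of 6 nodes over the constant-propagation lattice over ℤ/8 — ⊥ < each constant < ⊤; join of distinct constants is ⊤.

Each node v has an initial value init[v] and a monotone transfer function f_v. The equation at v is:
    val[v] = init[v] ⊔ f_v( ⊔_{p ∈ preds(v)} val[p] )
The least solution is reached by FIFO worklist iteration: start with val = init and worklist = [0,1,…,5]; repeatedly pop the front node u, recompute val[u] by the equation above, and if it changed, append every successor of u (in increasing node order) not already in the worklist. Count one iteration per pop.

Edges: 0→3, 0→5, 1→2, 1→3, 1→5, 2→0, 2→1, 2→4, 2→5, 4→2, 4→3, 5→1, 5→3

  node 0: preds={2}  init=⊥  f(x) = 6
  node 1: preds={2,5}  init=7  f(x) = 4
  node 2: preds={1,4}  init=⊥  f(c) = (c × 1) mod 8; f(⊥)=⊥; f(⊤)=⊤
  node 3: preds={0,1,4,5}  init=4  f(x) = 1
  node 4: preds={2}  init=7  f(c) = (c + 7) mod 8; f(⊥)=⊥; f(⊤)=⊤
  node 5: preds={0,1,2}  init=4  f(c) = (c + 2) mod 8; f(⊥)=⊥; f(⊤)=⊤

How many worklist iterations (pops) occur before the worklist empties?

Iteration log — 10 steps:
  step 1. node 0  ⊔preds=⊥  new=6  old=⊥  +wl: 
  step 2. node 1  ⊔preds=4  new=⊤  old=7  +wl: 
  step 3. node 2  ⊔preds=⊤  new=⊤  old=⊥  +wl: 0,1
  step 4. node 3  ⊔preds=⊤  new=⊤  old=4  +wl: 
  step 5. node 4  ⊔preds=⊤  new=⊤  old=7  +wl: 2,3
  step 6. node 5  ⊔preds=⊤  new=⊤  old=4  +wl: 
  step 7. node 0  ⊔preds=⊤  new=6  stable
  step 8. node 1  ⊔preds=⊤  new=⊤  stable
  step 9. node 2  ⊔preds=⊤  new=⊤  stable
  step 10. node 3  ⊔preds=⊤  new=⊤  stable

Least fixpoint reached:
  node 0: 6
  node 1: ⊤
  node 2: ⊤
  node 3: ⊤
  node 4: ⊤
  node 5: ⊤

10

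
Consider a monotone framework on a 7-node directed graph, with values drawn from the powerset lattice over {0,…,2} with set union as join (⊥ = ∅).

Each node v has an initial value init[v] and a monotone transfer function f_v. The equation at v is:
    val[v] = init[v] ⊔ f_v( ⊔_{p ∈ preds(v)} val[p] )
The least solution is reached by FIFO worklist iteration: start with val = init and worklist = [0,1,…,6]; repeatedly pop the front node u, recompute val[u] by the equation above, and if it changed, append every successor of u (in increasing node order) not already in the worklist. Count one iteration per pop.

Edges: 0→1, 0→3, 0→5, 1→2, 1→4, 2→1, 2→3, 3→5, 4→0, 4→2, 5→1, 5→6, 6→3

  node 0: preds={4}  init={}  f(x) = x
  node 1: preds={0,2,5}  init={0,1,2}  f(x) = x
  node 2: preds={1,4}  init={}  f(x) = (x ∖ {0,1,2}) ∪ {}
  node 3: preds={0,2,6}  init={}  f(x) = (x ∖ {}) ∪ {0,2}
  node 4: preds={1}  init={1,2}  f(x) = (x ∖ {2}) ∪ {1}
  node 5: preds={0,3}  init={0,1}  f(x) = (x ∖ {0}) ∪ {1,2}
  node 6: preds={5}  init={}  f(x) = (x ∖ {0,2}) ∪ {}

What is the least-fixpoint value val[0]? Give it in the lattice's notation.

Trace (12 dequeues):
  [1] u=0 | in {1,2} | out {1,2} | prev {} | push {}
  [2] u=1 | in {0,1,2} | out {0,1,2} | ==
  [3] u=2 | in {0,1,2} | out {} | ==
  [4] u=3 | in {1,2} | out {0,1,2} | prev {} | push {}
  [5] u=4 | in {0,1,2} | out {0,1,2} | prev {1,2} | push {0,2}
  [6] u=5 | in {0,1,2} | out {0,1,2} | prev {0,1} | push {1}
  [7] u=6 | in {0,1,2} | out {1} | prev {} | push {3}
  [8] u=0 | in {0,1,2} | out {0,1,2} | prev {1,2} | push {5}
  [9] u=2 | in {0,1,2} | out {} | ==
  [10] u=1 | in {0,1,2} | out {0,1,2} | ==
  [11] u=3 | in {0,1,2} | out {0,1,2} | ==
  [12] u=5 | in {0,1,2} | out {0,1,2} | ==

Converged values:
  [0] {0,1,2}
  [1] {0,1,2}
  [2] {}
  [3] {0,1,2}
  [4] {0,1,2}
  [5] {0,1,2}
  [6] {1}

{0,1,2}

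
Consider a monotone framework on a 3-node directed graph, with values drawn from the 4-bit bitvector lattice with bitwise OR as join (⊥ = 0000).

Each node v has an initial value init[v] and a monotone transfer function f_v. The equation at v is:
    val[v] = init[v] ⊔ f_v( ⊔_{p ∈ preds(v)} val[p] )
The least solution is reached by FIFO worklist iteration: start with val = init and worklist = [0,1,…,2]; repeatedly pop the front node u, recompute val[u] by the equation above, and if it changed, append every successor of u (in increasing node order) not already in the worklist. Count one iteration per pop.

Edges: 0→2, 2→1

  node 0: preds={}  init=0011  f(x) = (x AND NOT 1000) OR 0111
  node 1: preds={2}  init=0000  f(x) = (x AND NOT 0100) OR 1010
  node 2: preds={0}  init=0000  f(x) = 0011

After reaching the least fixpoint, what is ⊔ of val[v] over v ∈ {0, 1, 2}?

1111

Trace (4 dequeues):
  [1] u=0 | in 0000 | out 0111 | prev 0011 | push {}
  [2] u=1 | in 0000 | out 1010 | prev 0000 | push {}
  [3] u=2 | in 0111 | out 0011 | prev 0000 | push {1}
  [4] u=1 | in 0011 | out 1011 | prev 1010 | push {}

Converged values:
  [0] 0111
  [1] 1011
  [2] 0011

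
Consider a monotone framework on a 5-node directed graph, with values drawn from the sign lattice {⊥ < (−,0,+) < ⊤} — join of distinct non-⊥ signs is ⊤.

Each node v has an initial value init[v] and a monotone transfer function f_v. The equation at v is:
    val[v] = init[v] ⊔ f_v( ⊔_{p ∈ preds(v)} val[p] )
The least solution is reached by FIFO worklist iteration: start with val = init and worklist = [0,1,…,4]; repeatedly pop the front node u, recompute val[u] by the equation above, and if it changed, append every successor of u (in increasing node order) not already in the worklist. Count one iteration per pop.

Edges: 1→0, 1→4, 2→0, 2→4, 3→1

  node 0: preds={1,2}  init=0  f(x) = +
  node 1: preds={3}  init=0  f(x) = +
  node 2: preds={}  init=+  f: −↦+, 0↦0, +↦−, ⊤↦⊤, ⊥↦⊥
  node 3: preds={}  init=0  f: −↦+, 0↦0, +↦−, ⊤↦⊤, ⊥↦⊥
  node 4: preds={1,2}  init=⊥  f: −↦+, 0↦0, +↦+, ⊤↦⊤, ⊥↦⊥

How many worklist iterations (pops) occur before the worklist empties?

Trace (6 dequeues):
  [1] u=0 | in ⊤ | out ⊤ | prev 0 | push {}
  [2] u=1 | in 0 | out ⊤ | prev 0 | push {0}
  [3] u=2 | in ⊥ | out + | ==
  [4] u=3 | in ⊥ | out 0 | ==
  [5] u=4 | in ⊤ | out ⊤ | prev ⊥ | push {}
  [6] u=0 | in ⊤ | out ⊤ | ==

Converged values:
  [0] ⊤
  [1] ⊤
  [2] +
  [3] 0
  [4] ⊤

6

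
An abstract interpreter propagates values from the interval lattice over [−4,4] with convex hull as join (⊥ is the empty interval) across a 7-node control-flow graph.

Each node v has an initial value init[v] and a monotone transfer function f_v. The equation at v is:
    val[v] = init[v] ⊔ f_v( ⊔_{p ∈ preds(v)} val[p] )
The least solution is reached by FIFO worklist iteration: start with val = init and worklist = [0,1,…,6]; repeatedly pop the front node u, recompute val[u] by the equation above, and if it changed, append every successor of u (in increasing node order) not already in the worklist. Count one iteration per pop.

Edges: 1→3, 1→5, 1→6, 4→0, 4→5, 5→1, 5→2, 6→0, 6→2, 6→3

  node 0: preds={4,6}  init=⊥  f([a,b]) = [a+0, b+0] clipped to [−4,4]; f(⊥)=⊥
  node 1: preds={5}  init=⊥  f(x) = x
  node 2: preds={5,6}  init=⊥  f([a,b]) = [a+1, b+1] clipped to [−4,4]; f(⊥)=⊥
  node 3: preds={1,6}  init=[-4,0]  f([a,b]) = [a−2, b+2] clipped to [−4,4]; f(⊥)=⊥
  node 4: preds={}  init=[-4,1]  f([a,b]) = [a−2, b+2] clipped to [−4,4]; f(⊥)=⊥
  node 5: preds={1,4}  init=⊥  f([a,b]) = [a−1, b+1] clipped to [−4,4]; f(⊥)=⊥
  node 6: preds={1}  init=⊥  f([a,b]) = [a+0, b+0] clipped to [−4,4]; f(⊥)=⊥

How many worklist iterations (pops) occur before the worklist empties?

27

Worklist (27 pops):
  #1 pop 0: in=[-4,1] → [-4,1] (was ⊥); enqueue []
  #2 pop 1: in=⊥ → ⊥ (no change)
  #3 pop 2: in=⊥ → ⊥ (no change)
  #4 pop 3: in=⊥ → [-4,0] (no change)
  #5 pop 4: in=⊥ → [-4,1] (no change)
  #6 pop 5: in=[-4,1] → [-4,2] (was ⊥); enqueue [1,2]
  #7 pop 6: in=⊥ → ⊥ (no change)
  #8 pop 1: in=[-4,2] → [-4,2] (was ⊥); enqueue [3,5,6]
  #9 pop 2: in=[-4,2] → [-3,3] (was ⊥); enqueue []
  #10 pop 3: in=[-4,2] → [-4,4] (was [-4,0]); enqueue []
  #11 pop 5: in=[-4,2] → [-4,3] (was [-4,2]); enqueue [1,2]
  #12 pop 6: in=[-4,2] → [-4,2] (was ⊥); enqueue [0,3]
  #13 pop 1: in=[-4,3] → [-4,3] (was [-4,2]); enqueue [5,6]
  #14 pop 2: in=[-4,3] → [-3,4] (was [-3,3]); enqueue []
  #15 pop 0: in=[-4,2] → [-4,2] (was [-4,1]); enqueue []
  #16 pop 3: in=[-4,3] → [-4,4] (no change)
  #17 pop 5: in=[-4,3] → [-4,4] (was [-4,3]); enqueue [1,2]
  #18 pop 6: in=[-4,3] → [-4,3] (was [-4,2]); enqueue [0,3]
  #19 pop 1: in=[-4,4] → [-4,4] (was [-4,3]); enqueue [5,6]
  #20 pop 2: in=[-4,4] → [-3,4] (no change)
  #21 pop 0: in=[-4,3] → [-4,3] (was [-4,2]); enqueue []
  #22 pop 3: in=[-4,4] → [-4,4] (no change)
  #23 pop 5: in=[-4,4] → [-4,4] (no change)
  #24 pop 6: in=[-4,4] → [-4,4] (was [-4,3]); enqueue [0,2,3]
  #25 pop 0: in=[-4,4] → [-4,4] (was [-4,3]); enqueue []
  #26 pop 2: in=[-4,4] → [-3,4] (no change)
  #27 pop 3: in=[-4,4] → [-4,4] (no change)

Fixpoint:
  val[0] = [-4,4]
  val[1] = [-4,4]
  val[2] = [-3,4]
  val[3] = [-4,4]
  val[4] = [-4,1]
  val[5] = [-4,4]
  val[6] = [-4,4]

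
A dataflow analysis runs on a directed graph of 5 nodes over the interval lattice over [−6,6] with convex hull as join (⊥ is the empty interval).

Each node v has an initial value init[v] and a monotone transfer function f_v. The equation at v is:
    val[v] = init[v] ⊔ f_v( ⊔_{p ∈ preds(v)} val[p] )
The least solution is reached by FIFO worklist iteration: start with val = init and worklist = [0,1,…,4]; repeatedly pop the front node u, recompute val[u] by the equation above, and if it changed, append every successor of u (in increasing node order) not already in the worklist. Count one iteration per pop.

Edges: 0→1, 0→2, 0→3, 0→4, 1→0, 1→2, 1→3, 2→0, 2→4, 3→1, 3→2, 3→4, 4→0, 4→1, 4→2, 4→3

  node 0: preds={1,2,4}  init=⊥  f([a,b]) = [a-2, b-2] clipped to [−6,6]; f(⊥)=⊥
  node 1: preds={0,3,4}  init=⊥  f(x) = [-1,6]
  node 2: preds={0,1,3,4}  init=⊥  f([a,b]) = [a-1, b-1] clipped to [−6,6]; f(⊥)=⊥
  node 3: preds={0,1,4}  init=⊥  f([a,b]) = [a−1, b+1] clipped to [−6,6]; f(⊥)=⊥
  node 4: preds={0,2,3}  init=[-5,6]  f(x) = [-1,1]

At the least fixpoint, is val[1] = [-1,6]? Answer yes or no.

yes

Trace (8 dequeues):
  [1] u=0 | in [-5,6] | out [-6,4] | prev ⊥ | push {}
  [2] u=1 | in [-6,6] | out [-1,6] | prev ⊥ | push {0}
  [3] u=2 | in [-6,6] | out [-6,5] | prev ⊥ | push {}
  [4] u=3 | in [-6,6] | out [-6,6] | prev ⊥ | push {1,2}
  [5] u=4 | in [-6,6] | out [-5,6] | ==
  [6] u=0 | in [-6,6] | out [-6,4] | ==
  [7] u=1 | in [-6,6] | out [-1,6] | ==
  [8] u=2 | in [-6,6] | out [-6,5] | ==

Converged values:
  [0] [-6,4]
  [1] [-1,6]
  [2] [-6,5]
  [3] [-6,6]
  [4] [-5,6]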